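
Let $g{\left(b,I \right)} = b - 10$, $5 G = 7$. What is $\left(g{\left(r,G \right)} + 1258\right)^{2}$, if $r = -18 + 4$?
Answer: $1522756$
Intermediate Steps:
$G = \frac{7}{5}$ ($G = \frac{1}{5} \cdot 7 = \frac{7}{5} \approx 1.4$)
$r = -14$
$g{\left(b,I \right)} = -10 + b$
$\left(g{\left(r,G \right)} + 1258\right)^{2} = \left(\left(-10 - 14\right) + 1258\right)^{2} = \left(-24 + 1258\right)^{2} = 1234^{2} = 1522756$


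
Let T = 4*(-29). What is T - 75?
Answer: -191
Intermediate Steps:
T = -116
T - 75 = -116 - 75 = -191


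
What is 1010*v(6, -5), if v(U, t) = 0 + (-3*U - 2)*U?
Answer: -121200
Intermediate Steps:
v(U, t) = U*(-2 - 3*U) (v(U, t) = 0 + (-2 - 3*U)*U = 0 + U*(-2 - 3*U) = U*(-2 - 3*U))
1010*v(6, -5) = 1010*(-1*6*(2 + 3*6)) = 1010*(-1*6*(2 + 18)) = 1010*(-1*6*20) = 1010*(-120) = -121200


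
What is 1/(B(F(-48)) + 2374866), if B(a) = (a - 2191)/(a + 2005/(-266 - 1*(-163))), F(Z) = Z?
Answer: 6949/16503174451 ≈ 4.2107e-7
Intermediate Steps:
B(a) = (-2191 + a)/(-2005/103 + a) (B(a) = (-2191 + a)/(a + 2005/(-266 + 163)) = (-2191 + a)/(a + 2005/(-103)) = (-2191 + a)/(a + 2005*(-1/103)) = (-2191 + a)/(a - 2005/103) = (-2191 + a)/(-2005/103 + a))
1/(B(F(-48)) + 2374866) = 1/(103*(-2191 - 48)/(-2005 + 103*(-48)) + 2374866) = 1/(103*(-2239)/(-2005 - 4944) + 2374866) = 1/(103*(-2239)/(-6949) + 2374866) = 1/(103*(-1/6949)*(-2239) + 2374866) = 1/(230617/6949 + 2374866) = 1/(16503174451/6949) = 6949/16503174451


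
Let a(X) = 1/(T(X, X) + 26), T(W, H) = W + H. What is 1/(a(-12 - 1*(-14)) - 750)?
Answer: -30/22499 ≈ -0.0013334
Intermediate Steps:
T(W, H) = H + W
a(X) = 1/(26 + 2*X) (a(X) = 1/((X + X) + 26) = 1/(2*X + 26) = 1/(26 + 2*X))
1/(a(-12 - 1*(-14)) - 750) = 1/(1/(2*(13 + (-12 - 1*(-14)))) - 750) = 1/(1/(2*(13 + (-12 + 14))) - 750) = 1/(1/(2*(13 + 2)) - 750) = 1/((½)/15 - 750) = 1/((½)*(1/15) - 750) = 1/(1/30 - 750) = 1/(-22499/30) = -30/22499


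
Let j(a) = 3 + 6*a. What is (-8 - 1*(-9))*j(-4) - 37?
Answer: -58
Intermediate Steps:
(-8 - 1*(-9))*j(-4) - 37 = (-8 - 1*(-9))*(3 + 6*(-4)) - 37 = (-8 + 9)*(3 - 24) - 37 = 1*(-21) - 37 = -21 - 37 = -58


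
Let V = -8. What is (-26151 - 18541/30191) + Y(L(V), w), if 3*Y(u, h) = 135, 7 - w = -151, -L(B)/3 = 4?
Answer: -788184787/30191 ≈ -26107.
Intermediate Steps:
L(B) = -12 (L(B) = -3*4 = -12)
w = 158 (w = 7 - 1*(-151) = 7 + 151 = 158)
Y(u, h) = 45 (Y(u, h) = (⅓)*135 = 45)
(-26151 - 18541/30191) + Y(L(V), w) = (-26151 - 18541/30191) + 45 = -789543382/30191 + 45 = -788184787/30191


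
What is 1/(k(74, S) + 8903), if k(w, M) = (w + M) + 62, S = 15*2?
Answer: 1/9069 ≈ 0.00011027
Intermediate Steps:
S = 30
k(w, M) = 62 + M + w (k(w, M) = (M + w) + 62 = 62 + M + w)
1/(k(74, S) + 8903) = 1/((62 + 30 + 74) + 8903) = 1/(166 + 8903) = 1/9069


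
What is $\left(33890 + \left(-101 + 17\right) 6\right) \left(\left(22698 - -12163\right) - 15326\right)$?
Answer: $652195510$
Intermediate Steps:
$\left(33890 + \left(-101 + 17\right) 6\right) \left(\left(22698 - -12163\right) - 15326\right) = \left(33890 - 504\right) \left(\left(22698 + 12163\right) - 15326\right) = \left(33890 - 504\right) \left(34861 - 15326\right) = 33386 \cdot 19535 = 652195510$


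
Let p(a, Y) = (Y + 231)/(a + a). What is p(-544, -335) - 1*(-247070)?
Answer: 33601533/136 ≈ 2.4707e+5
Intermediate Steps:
p(a, Y) = (231 + Y)/(2*a) (p(a, Y) = (231 + Y)/((2*a)) = (231 + Y)*(1/(2*a)) = (231 + Y)/(2*a))
p(-544, -335) - 1*(-247070) = (1/2)*(231 - 335)/(-544) - 1*(-247070) = (1/2)*(-1/544)*(-104) + 247070 = 13/136 + 247070 = 33601533/136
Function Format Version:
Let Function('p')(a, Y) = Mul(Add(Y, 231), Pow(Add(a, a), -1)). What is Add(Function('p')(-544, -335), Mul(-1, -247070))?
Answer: Rational(33601533, 136) ≈ 2.4707e+5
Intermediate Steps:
Function('p')(a, Y) = Mul(Rational(1, 2), Pow(a, -1), Add(231, Y)) (Function('p')(a, Y) = Mul(Add(231, Y), Pow(Mul(2, a), -1)) = Mul(Add(231, Y), Mul(Rational(1, 2), Pow(a, -1))) = Mul(Rational(1, 2), Pow(a, -1), Add(231, Y)))
Add(Function('p')(-544, -335), Mul(-1, -247070)) = Add(Mul(Rational(1, 2), Pow(-544, -1), Add(231, -335)), Mul(-1, -247070)) = Add(Mul(Rational(1, 2), Rational(-1, 544), -104), 247070) = Add(Rational(13, 136), 247070) = Rational(33601533, 136)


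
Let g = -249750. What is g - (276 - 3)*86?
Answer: -273228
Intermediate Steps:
g - (276 - 3)*86 = -249750 - (276 - 3)*86 = -249750 - 273*86 = -249750 - 1*23478 = -249750 - 23478 = -273228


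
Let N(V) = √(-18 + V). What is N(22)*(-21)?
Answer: -42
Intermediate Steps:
N(22)*(-21) = √(-18 + 22)*(-21) = √4*(-21) = 2*(-21) = -42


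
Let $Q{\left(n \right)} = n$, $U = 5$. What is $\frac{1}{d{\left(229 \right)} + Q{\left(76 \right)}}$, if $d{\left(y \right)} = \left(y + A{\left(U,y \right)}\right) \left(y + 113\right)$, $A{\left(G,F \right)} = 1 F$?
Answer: $\frac{1}{156712} \approx 6.3811 \cdot 10^{-6}$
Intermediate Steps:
$A{\left(G,F \right)} = F$
$d{\left(y \right)} = 2 y \left(113 + y\right)$ ($d{\left(y \right)} = \left(y + y\right) \left(y + 113\right) = 2 y \left(113 + y\right)$)
$\frac{1}{d{\left(229 \right)} + Q{\left(76 \right)}} = \frac{1}{2 \cdot 229 \left(113 + 229\right) + 76} = \frac{1}{2 \cdot 229 \cdot 342 + 76} = \frac{1}{156636 + 76} = \frac{1}{156712}$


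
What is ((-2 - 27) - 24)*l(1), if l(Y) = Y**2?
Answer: -53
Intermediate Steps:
((-2 - 27) - 24)*l(1) = ((-2 - 27) - 24)*1**2 = (-29 - 24)*1 = -53*1 = -53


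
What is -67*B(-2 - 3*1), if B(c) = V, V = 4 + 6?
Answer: -670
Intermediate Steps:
V = 10
B(c) = 10
-67*B(-2 - 3*1) = -67*10 = -670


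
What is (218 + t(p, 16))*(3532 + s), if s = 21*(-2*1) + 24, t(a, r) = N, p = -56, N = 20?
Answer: 836332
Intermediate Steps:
t(a, r) = 20
s = -18 (s = 21*(-2) + 24 = -42 + 24 = -18)
(218 + t(p, 16))*(3532 + s) = (218 + 20)*(3532 - 18) = 238*3514 = 836332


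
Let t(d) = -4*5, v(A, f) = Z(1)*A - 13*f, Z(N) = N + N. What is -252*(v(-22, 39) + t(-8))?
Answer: 143892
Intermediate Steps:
Z(N) = 2*N
v(A, f) = -13*f + 2*A (v(A, f) = (2*1)*A - 13*f = 2*A - 13*f = -13*f + 2*A)
t(d) = -20
-252*(v(-22, 39) + t(-8)) = -252*((-13*39 + 2*(-22)) - 20) = -252*((-507 - 44) - 20) = -252*(-551 - 20) = -252*(-571) = 143892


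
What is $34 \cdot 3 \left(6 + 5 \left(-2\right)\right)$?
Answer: $-408$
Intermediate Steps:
$34 \cdot 3 \left(6 + 5 \left(-2\right)\right) = 34 \cdot 3 \left(6 - 10\right) = 34 \cdot 3 \left(-4\right) = 34 \left(-12\right) = -408$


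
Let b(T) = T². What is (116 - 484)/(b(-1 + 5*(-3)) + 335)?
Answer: -368/591 ≈ -0.62267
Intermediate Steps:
(116 - 484)/(b(-1 + 5*(-3)) + 335) = (116 - 484)/((-1 + 5*(-3))² + 335) = -368/((-1 - 15)² + 335) = -368/((-16)² + 335) = -368/(256 + 335) = -368/591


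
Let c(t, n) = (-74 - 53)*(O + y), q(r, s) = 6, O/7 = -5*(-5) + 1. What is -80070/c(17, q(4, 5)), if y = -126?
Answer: 40035/3556 ≈ 11.258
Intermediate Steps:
O = 182 (O = 7*(-5*(-5) + 1) = 7*(25 + 1) = 7*26 = 182)
c(t, n) = -7112 (c(t, n) = (-74 - 53)*(182 - 126) = -127*56 = -7112)
-80070/c(17, q(4, 5)) = -80070/(-7112) = -80070*(-1/7112) = 40035/3556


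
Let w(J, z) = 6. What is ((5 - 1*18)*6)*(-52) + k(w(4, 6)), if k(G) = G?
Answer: 4062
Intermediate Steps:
((5 - 1*18)*6)*(-52) + k(w(4, 6)) = ((5 - 1*18)*6)*(-52) + 6 = ((5 - 18)*6)*(-52) + 6 = -13*6*(-52) + 6 = -78*(-52) + 6 = 4056 + 6 = 4062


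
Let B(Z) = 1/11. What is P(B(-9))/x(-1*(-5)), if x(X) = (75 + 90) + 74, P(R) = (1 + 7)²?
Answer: 64/239 ≈ 0.26778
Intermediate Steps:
B(Z) = 1/11
P(R) = 64 (P(R) = 8² = 64)
x(X) = 239 (x(X) = 165 + 74 = 239)
P(B(-9))/x(-1*(-5)) = 64/239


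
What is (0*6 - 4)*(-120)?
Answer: 480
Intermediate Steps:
(0*6 - 4)*(-120) = (0 - 4)*(-120) = -4*(-120) = 480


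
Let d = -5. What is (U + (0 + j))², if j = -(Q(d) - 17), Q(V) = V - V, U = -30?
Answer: 169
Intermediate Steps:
Q(V) = 0
j = 17 (j = -(0 - 17) = -1*(-17) = 17)
(U + (0 + j))² = (-30 + (0 + 17))² = (-30 + 17)² = (-13)² = 169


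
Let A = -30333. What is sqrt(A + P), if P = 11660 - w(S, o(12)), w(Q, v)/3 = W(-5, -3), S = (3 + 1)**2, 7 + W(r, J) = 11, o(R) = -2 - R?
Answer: I*sqrt(18685) ≈ 136.69*I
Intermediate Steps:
W(r, J) = 4 (W(r, J) = -7 + 11 = 4)
S = 16 (S = 4**2 = 16)
w(Q, v) = 12 (w(Q, v) = 3*4 = 12)
P = 11648 (P = 11660 - 1*12 = 11660 - 12 = 11648)
sqrt(A + P) = sqrt(-30333 + 11648) = sqrt(-18685) = I*sqrt(18685)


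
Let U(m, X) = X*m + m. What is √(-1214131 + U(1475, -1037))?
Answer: I*√2742231 ≈ 1656.0*I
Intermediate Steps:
U(m, X) = m + X*m
√(-1214131 + U(1475, -1037)) = √(-1214131 + 1475*(1 - 1037)) = √(-1214131 + 1475*(-1036)) = √(-1214131 - 1528100) = √(-2742231) = I*√2742231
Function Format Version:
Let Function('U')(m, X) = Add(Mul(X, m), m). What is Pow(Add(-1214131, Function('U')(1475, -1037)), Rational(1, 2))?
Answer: Mul(I, Pow(2742231, Rational(1, 2))) ≈ Mul(1656.0, I)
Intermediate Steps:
Function('U')(m, X) = Add(m, Mul(X, m))
Pow(Add(-1214131, Function('U')(1475, -1037)), Rational(1, 2)) = Pow(Add(-1214131, Mul(1475, Add(1, -1037))), Rational(1, 2)) = Pow(Add(-1214131, Mul(1475, -1036)), Rational(1, 2)) = Pow(Add(-1214131, -1528100), Rational(1, 2)) = Pow(-2742231, Rational(1, 2)) = Mul(I, Pow(2742231, Rational(1, 2)))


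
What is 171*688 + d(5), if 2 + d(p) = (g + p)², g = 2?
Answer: 117695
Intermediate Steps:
d(p) = -2 + (2 + p)²
171*688 + d(5) = 171*688 + (-2 + (2 + 5)²) = 117648 + (-2 + 7²) = 117648 + (-2 + 49) = 117648 + 47 = 117695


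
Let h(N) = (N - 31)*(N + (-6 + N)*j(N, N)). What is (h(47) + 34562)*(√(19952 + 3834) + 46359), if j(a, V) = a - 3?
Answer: 2975227902 + 64178*√23786 ≈ 2.9851e+9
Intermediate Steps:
j(a, V) = -3 + a
h(N) = (-31 + N)*(N + (-6 + N)*(-3 + N)) (h(N) = (N - 31)*(N + (-6 + N)*(-3 + N)) = (-31 + N)*(N + (-6 + N)*(-3 + N)))
(h(47) + 34562)*(√(19952 + 3834) + 46359) = ((-558 + 47³ - 39*47² + 266*47) + 34562)*(√(19952 + 3834) + 46359) = ((-558 + 103823 - 39*2209 + 12502) + 34562)*(√23786 + 46359) = ((-558 + 103823 - 86151 + 12502) + 34562)*(46359 + √23786) = (29616 + 34562)*(46359 + √23786) = 64178*(46359 + √23786) = 2975227902 + 64178*√23786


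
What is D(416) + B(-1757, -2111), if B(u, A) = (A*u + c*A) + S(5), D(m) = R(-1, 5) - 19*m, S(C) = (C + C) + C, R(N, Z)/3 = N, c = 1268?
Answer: 1024387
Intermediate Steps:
R(N, Z) = 3*N
S(C) = 3*C (S(C) = 2*C + C = 3*C)
D(m) = -3 - 19*m (D(m) = 3*(-1) - 19*m = -3 - 19*m)
B(u, A) = 15 + 1268*A + A*u (B(u, A) = (A*u + 1268*A) + 3*5 = (1268*A + A*u) + 15 = 15 + 1268*A + A*u)
D(416) + B(-1757, -2111) = (-3 - 19*416) + (15 + 1268*(-2111) - 2111*(-1757)) = (-3 - 7904) + (15 - 2676748 + 3709027) = -7907 + 1032294 = 1024387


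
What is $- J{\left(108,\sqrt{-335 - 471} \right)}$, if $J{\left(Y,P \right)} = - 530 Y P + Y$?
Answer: $-108 + 57240 i \sqrt{806} \approx -108.0 + 1.6251 \cdot 10^{6} i$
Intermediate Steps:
$J{\left(Y,P \right)} = Y - 530 P Y$ ($J{\left(Y,P \right)} = - 530 P Y + Y = Y - 530 P Y$)
$- J{\left(108,\sqrt{-335 - 471} \right)} = - 108 \left(1 - 530 \sqrt{-335 - 471}\right) = - 108 \left(1 - 530 \sqrt{-806}\right) = - 108 \left(1 - 530 i \sqrt{806}\right) = - (108 - 57240 i \sqrt{806}) = -108 + 57240 i \sqrt{806}$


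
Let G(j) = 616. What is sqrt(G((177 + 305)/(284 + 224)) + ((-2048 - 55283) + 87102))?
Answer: sqrt(30387) ≈ 174.32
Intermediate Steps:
sqrt(G((177 + 305)/(284 + 224)) + ((-2048 - 55283) + 87102)) = sqrt(616 + ((-2048 - 55283) + 87102)) = sqrt(616 + (-57331 + 87102)) = sqrt(616 + 29771) = sqrt(30387)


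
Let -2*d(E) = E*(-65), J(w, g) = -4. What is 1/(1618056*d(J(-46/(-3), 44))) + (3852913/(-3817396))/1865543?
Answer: -1689196871927/3095023969579379760 ≈ -5.4578e-7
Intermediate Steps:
d(E) = 65*E/2 (d(E) = -E*(-65)/2 = -(-65)*E/2 = 65*E/2)
1/(1618056*d(J(-46/(-3), 44))) + (3852913/(-3817396))/1865543 = 1/(1618056*(((65/2)*(-4)))) + (3852913/(-3817396))/1865543 = (1/1618056)/(-130) + (3852913*(-1/3817396))*(1/1865543) = (1/1618056)*(-1/130) - 3852913/3817396*1/1865543 = -1/210347280 - 3852913/7121516386028 = -1689196871927/3095023969579379760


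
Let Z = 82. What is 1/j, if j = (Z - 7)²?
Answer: 1/5625 ≈ 0.00017778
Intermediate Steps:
j = 5625 (j = (82 - 7)² = 75² = 5625)
1/j = 1/5625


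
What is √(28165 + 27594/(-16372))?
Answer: √1887240494098/8186 ≈ 167.82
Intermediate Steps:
√(28165 + 27594/(-16372)) = √(28165 + 27594*(-1/16372)) = √(28165 - 13797/8186) = √(230544893/8186) = √1887240494098/8186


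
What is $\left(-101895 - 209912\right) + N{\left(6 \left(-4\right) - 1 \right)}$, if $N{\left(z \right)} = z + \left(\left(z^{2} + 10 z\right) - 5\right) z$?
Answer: $-321082$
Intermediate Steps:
$N{\left(z \right)} = z + z \left(-5 + z^{2} + 10 z\right)$ ($N{\left(z \right)} = z + \left(-5 + z^{2} + 10 z\right) z = z + z \left(-5 + z^{2} + 10 z\right)$)
$\left(-101895 - 209912\right) + N{\left(6 \left(-4\right) - 1 \right)} = \left(-101895 - 209912\right) + \left(6 \left(-4\right) - 1\right) \left(-4 + \left(6 \left(-4\right) - 1\right)^{2} + 10 \left(6 \left(-4\right) - 1\right)\right) = -311807 + \left(-24 - 1\right) \left(-4 + \left(-24 - 1\right)^{2} + 10 \left(-24 - 1\right)\right) = -311807 - 25 \left(-4 + \left(-25\right)^{2} + 10 \left(-25\right)\right) = -311807 - 25 \left(-4 + 625 - 250\right) = -311807 - 9275 = -321082$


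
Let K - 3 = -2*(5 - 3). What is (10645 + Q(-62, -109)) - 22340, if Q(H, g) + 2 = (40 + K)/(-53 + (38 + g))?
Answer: -1450467/124 ≈ -11697.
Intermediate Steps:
K = -1 (K = 3 - 2*(5 - 3) = 3 - 2*2 = 3 - 4 = -1)
Q(H, g) = -2 + 39/(-15 + g) (Q(H, g) = -2 + (40 - 1)/(-53 + (38 + g)) = -2 + 39/(-15 + g))
(10645 + Q(-62, -109)) - 22340 = (10645 + (69 - 2*(-109))/(-15 - 109)) - 22340 = (10645 + (69 + 218)/(-124)) - 22340 = (10645 - 1/124*287) - 22340 = (10645 - 287/124) - 22340 = 1319693/124 - 22340 = -1450467/124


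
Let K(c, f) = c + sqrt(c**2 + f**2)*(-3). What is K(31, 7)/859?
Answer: 31/859 - 3*sqrt(1010)/859 ≈ -0.074903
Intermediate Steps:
K(c, f) = c - 3*sqrt(c**2 + f**2)
K(31, 7)/859 = (31 - 3*sqrt(31**2 + 7**2))/859 = (31 - 3*sqrt(961 + 49))*(1/859) = (31 - 3*sqrt(1010))*(1/859) = 31/859 - 3*sqrt(1010)/859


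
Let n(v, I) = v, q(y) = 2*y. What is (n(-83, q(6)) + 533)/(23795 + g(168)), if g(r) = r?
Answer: 450/23963 ≈ 0.018779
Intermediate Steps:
(n(-83, q(6)) + 533)/(23795 + g(168)) = (-83 + 533)/(23795 + 168) = 450/23963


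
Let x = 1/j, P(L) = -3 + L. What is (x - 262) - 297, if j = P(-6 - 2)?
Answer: -6150/11 ≈ -559.09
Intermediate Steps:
j = -11 (j = -3 + (-6 - 2) = -3 - 8 = -11)
x = -1/11 (x = 1/(-11) = -1/11 ≈ -0.090909)
(x - 262) - 297 = (-1/11 - 262) - 297 = -2883/11 - 297 = -6150/11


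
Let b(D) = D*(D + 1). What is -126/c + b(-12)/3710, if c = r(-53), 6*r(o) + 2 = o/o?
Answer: 1402446/1855 ≈ 756.04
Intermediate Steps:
b(D) = D*(1 + D)
r(o) = -⅙ (r(o) = -⅓ + (o/o)/6 = -⅓ + (⅙)*1 = -⅓ + ⅙ = -⅙)
c = -⅙ ≈ -0.16667
-126/c + b(-12)/3710 = -126/(-⅙) - 12*(1 - 12)/3710 = -126*(-6) - 12*(-11)*(1/3710) = 756 + 132*(1/3710) = 756 + 66/1855 = 1402446/1855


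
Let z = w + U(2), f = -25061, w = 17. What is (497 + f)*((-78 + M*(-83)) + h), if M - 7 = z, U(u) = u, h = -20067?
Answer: 547850892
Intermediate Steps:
z = 19 (z = 17 + 2 = 19)
M = 26 (M = 7 + 19 = 26)
(497 + f)*((-78 + M*(-83)) + h) = (497 - 25061)*((-78 + 26*(-83)) - 20067) = -24564*((-78 - 2158) - 20067) = -24564*(-2236 - 20067) = -24564*(-22303) = 547850892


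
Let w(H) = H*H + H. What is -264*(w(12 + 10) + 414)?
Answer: -242880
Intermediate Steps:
w(H) = H + H² (w(H) = H² + H = H + H²)
-264*(w(12 + 10) + 414) = -264*((12 + 10)*(1 + (12 + 10)) + 414) = -264*(22*(1 + 22) + 414) = -264*(22*23 + 414) = -264*(506 + 414) = -264*920 = -242880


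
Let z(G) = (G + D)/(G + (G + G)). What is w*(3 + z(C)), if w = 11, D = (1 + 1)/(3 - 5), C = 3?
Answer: 319/9 ≈ 35.444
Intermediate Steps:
D = -1 (D = 2/(-2) = 2*(-1/2) = -1)
z(G) = (-1 + G)/(3*G) (z(G) = (G - 1)/(G + (G + G)) = (-1 + G)/(G + 2*G) = (-1 + G)/((3*G)) = (-1 + G)*(1/(3*G)) = (-1 + G)/(3*G))
w*(3 + z(C)) = 11*(3 + (1/3)*(-1 + 3)/3) = 11*(3 + (1/3)*(1/3)*2) = 11*(3 + 2/9) = 11*(29/9) = 319/9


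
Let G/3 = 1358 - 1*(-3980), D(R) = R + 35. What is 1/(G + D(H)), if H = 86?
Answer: 1/16135 ≈ 6.1977e-5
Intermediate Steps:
D(R) = 35 + R
G = 16014 (G = 3*(1358 - 1*(-3980)) = 3*(1358 + 3980) = 3*5338 = 16014)
1/(G + D(H)) = 1/(16014 + (35 + 86)) = 1/(16014 + 121) = 1/16135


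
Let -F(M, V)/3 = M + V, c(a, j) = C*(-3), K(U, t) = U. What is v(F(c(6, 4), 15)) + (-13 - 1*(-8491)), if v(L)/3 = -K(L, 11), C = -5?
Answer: 8748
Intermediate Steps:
c(a, j) = 15 (c(a, j) = -5*(-3) = 15)
F(M, V) = -3*M - 3*V (F(M, V) = -3*(M + V) = -3*M - 3*V)
v(L) = -3*L (v(L) = 3*(-L) = -3*L)
v(F(c(6, 4), 15)) + (-13 - 1*(-8491)) = -3*(-3*15 - 3*15) + (-13 - 1*(-8491)) = -3*(-45 - 45) + (-13 + 8491) = -3*(-90) + 8478 = 270 + 8478 = 8748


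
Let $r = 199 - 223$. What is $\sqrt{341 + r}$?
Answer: $\sqrt{317} \approx 17.805$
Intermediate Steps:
$r = -24$
$\sqrt{341 + r} = \sqrt{341 - 24} = \sqrt{317}$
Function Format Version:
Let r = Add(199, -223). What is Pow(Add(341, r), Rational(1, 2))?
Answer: Pow(317, Rational(1, 2)) ≈ 17.805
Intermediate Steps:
r = -24
Pow(Add(341, r), Rational(1, 2)) = Pow(Add(341, -24), Rational(1, 2)) = Pow(317, Rational(1, 2))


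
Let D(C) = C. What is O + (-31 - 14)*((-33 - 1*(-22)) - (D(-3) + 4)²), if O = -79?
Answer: 461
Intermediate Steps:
O + (-31 - 14)*((-33 - 1*(-22)) - (D(-3) + 4)²) = -79 + (-31 - 14)*((-33 - 1*(-22)) - (-3 + 4)²) = -79 - 45*((-33 + 22) - 1*1²) = -79 - 45*(-11 - 1*1) = -79 - 45*(-11 - 1) = -79 - 45*(-12) = -79 + 540 = 461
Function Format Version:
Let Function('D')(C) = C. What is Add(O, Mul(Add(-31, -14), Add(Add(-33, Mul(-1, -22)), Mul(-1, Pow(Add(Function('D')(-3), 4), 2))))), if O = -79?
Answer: 461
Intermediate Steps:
Add(O, Mul(Add(-31, -14), Add(Add(-33, Mul(-1, -22)), Mul(-1, Pow(Add(Function('D')(-3), 4), 2))))) = Add(-79, Mul(Add(-31, -14), Add(Add(-33, Mul(-1, -22)), Mul(-1, Pow(Add(-3, 4), 2))))) = Add(-79, Mul(-45, Add(Add(-33, 22), Mul(-1, Pow(1, 2))))) = Add(-79, Mul(-45, Add(-11, Mul(-1, 1)))) = Add(-79, Mul(-45, Add(-11, -1))) = Add(-79, Mul(-45, -12)) = Add(-79, 540) = 461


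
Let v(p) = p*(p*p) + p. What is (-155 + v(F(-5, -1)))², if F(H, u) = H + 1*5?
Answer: 24025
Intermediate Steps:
F(H, u) = 5 + H (F(H, u) = H + 5 = 5 + H)
v(p) = p + p³ (v(p) = p*p² + p = p³ + p = p + p³)
(-155 + v(F(-5, -1)))² = (-155 + ((5 - 5) + (5 - 5)³))² = (-155 + (0 + 0³))² = (-155 + (0 + 0))² = (-155 + 0)² = (-155)² = 24025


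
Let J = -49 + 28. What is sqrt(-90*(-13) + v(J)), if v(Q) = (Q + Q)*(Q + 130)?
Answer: 4*I*sqrt(213) ≈ 58.378*I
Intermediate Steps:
J = -21
v(Q) = 2*Q*(130 + Q) (v(Q) = (2*Q)*(130 + Q) = 2*Q*(130 + Q))
sqrt(-90*(-13) + v(J)) = sqrt(-90*(-13) + 2*(-21)*(130 - 21)) = sqrt(1170 + 2*(-21)*109) = sqrt(1170 - 4578) = sqrt(-3408) = 4*I*sqrt(213)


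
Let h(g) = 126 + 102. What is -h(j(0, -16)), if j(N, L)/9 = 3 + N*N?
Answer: -228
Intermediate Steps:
j(N, L) = 27 + 9*N² (j(N, L) = 9*(3 + N*N) = 9*(3 + N²) = 27 + 9*N²)
h(g) = 228
-h(j(0, -16)) = -1*228 = -228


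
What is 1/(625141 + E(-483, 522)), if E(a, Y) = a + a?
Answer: 1/624175 ≈ 1.6021e-6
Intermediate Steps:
E(a, Y) = 2*a
1/(625141 + E(-483, 522)) = 1/(625141 + 2*(-483)) = 1/(625141 - 966) = 1/624175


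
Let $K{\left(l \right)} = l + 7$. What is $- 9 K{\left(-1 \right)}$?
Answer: $-54$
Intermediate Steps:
$K{\left(l \right)} = 7 + l$
$- 9 K{\left(-1 \right)} = - 9 \left(7 - 1\right) = \left(-9\right) 6 = -54$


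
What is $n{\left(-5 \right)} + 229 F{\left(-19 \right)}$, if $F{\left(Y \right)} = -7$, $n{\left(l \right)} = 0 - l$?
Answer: $-1598$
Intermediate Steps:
$n{\left(l \right)} = - l$
$n{\left(-5 \right)} + 229 F{\left(-19 \right)} = \left(-1\right) \left(-5\right) + 229 \left(-7\right) = 5 - 1603 = -1598$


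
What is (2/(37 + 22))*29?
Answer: 58/59 ≈ 0.98305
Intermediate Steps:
(2/(37 + 22))*29 = (2/59)*29 = 58/59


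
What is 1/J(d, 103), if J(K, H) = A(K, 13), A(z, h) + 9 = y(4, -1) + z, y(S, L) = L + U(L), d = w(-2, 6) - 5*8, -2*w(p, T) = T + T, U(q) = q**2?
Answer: -1/55 ≈ -0.018182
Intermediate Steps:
w(p, T) = -T (w(p, T) = -(T + T)/2 = -T)
d = -46 (d = -1*6 - 5*8 = -6 - 40 = -46)
y(S, L) = L + L**2
A(z, h) = -9 + z (A(z, h) = -9 + (-(1 - 1) + z) = -9 + (-1*0 + z) = -9 + (0 + z) = -9 + z)
J(K, H) = -9 + K
1/J(d, 103) = 1/(-9 - 46) = 1/(-55) = -1/55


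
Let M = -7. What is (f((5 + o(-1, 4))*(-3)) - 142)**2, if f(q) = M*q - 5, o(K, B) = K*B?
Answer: 15876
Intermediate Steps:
o(K, B) = B*K
f(q) = -5 - 7*q (f(q) = -7*q - 5 = -5 - 7*q)
(f((5 + o(-1, 4))*(-3)) - 142)**2 = ((-5 - 7*(5 + 4*(-1))*(-3)) - 142)**2 = ((-5 - 7*(5 - 4)*(-3)) - 142)**2 = ((-5 - 7*(-3)) - 142)**2 = ((-5 + 21) - 142)**2 = (16 - 142)**2 = (-126)**2 = 15876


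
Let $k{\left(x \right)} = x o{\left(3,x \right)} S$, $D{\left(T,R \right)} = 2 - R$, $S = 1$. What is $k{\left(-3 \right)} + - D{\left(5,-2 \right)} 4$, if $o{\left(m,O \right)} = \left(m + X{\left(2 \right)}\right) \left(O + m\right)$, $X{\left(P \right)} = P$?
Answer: $-16$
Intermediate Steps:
$o{\left(m,O \right)} = \left(2 + m\right) \left(O + m\right)$ ($o{\left(m,O \right)} = \left(m + 2\right) \left(O + m\right) = \left(2 + m\right) \left(O + m\right)$)
$k{\left(x \right)} = x \left(15 + 5 x\right)$ ($k{\left(x \right)} = x \left(3^{2} + 2 x + 2 \cdot 3 + x 3\right) 1 = x \left(9 + 2 x + 6 + 3 x\right) 1 = x \left(15 + 5 x\right) 1 = x \left(15 + 5 x\right)$)
$k{\left(-3 \right)} + - D{\left(5,-2 \right)} 4 = 5 \left(-3\right) \left(3 - 3\right) + - (2 - -2) 4 = 5 \left(-3\right) 0 + - (2 + 2) 4 = 0 + \left(-1\right) 4 \cdot 4 = 0 - 16 = -16$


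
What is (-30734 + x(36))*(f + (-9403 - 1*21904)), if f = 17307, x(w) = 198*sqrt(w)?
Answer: 413644000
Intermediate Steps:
(-30734 + x(36))*(f + (-9403 - 1*21904)) = (-30734 + 198*sqrt(36))*(17307 + (-9403 - 1*21904)) = (-30734 + 198*6)*(17307 + (-9403 - 21904)) = (-30734 + 1188)*(17307 - 31307) = -29546*(-14000) = 413644000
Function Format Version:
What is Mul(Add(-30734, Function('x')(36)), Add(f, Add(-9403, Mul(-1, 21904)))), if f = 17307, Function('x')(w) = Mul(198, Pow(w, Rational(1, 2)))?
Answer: 413644000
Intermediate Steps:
Mul(Add(-30734, Function('x')(36)), Add(f, Add(-9403, Mul(-1, 21904)))) = Mul(Add(-30734, Mul(198, Pow(36, Rational(1, 2)))), Add(17307, Add(-9403, Mul(-1, 21904)))) = Mul(Add(-30734, Mul(198, 6)), Add(17307, Add(-9403, -21904))) = Mul(Add(-30734, 1188), Add(17307, -31307)) = Mul(-29546, -14000) = 413644000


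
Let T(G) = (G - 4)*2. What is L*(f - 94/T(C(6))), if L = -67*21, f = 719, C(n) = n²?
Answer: -32306127/32 ≈ -1.0096e+6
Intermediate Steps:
T(G) = -8 + 2*G (T(G) = (-4 + G)*2 = -8 + 2*G)
L = -1407
L*(f - 94/T(C(6))) = -1407*(719 - 94/(-8 + 2*6²)) = -1407*(719 - 94/(-8 + 2*36)) = -1407*(719 - 94/(-8 + 72)) = -1407*(719 - 94/64) = -1407*(719 - 94*1/64) = -1407*(719 - 47/32) = -1407*22961/32 = -32306127/32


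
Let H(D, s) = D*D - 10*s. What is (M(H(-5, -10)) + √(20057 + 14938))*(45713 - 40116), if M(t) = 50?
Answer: 279850 + 5597*√34995 ≈ 1.3269e+6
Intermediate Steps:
H(D, s) = D² - 10*s
(M(H(-5, -10)) + √(20057 + 14938))*(45713 - 40116) = (50 + √(20057 + 14938))*(45713 - 40116) = (50 + √34995)*5597 = 279850 + 5597*√34995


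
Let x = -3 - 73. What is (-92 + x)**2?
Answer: 28224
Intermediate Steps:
x = -76
(-92 + x)**2 = (-92 - 76)**2 = (-168)**2 = 28224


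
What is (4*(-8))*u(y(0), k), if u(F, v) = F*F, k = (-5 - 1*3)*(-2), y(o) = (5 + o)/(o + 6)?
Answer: -200/9 ≈ -22.222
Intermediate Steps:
y(o) = (5 + o)/(6 + o)
k = 16 (k = (-5 - 3)*(-2) = -8*(-2) = 16)
u(F, v) = F**2
(4*(-8))*u(y(0), k) = (4*(-8))*((5 + 0)/(6 + 0))**2 = -32*(5/6)**2 = -32*25/36 = -200/9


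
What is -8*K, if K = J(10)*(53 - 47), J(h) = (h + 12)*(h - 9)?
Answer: -1056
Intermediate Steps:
J(h) = (-9 + h)*(12 + h) (J(h) = (12 + h)*(-9 + h) = (-9 + h)*(12 + h))
K = 132 (K = (-108 + 10² + 3*10)*(53 - 47) = (-108 + 100 + 30)*6 = 22*6 = 132)
-8*K = -8*132 = -1056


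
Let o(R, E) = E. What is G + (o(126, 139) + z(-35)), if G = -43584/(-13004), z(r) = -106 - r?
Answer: 231964/3251 ≈ 71.352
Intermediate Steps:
G = 10896/3251 (G = -43584*(-1/13004) = 10896/3251 ≈ 3.3516)
G + (o(126, 139) + z(-35)) = 10896/3251 + (139 + (-106 - 1*(-35))) = 10896/3251 + (139 + (-106 + 35)) = 10896/3251 + (139 - 71) = 10896/3251 + 68 = 231964/3251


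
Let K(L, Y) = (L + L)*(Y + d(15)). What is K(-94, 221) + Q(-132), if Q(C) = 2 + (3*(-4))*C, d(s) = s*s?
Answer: -82262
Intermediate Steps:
d(s) = s²
K(L, Y) = 2*L*(225 + Y) (K(L, Y) = (L + L)*(Y + 15²) = (2*L)*(Y + 225) = (2*L)*(225 + Y) = 2*L*(225 + Y))
Q(C) = 2 - 12*C
K(-94, 221) + Q(-132) = 2*(-94)*(225 + 221) + (2 - 12*(-132)) = 2*(-94)*446 + (2 + 1584) = -83848 + 1586 = -82262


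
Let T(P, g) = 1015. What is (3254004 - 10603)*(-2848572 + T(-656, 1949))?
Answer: -9235769221357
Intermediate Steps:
(3254004 - 10603)*(-2848572 + T(-656, 1949)) = (3254004 - 10603)*(-2848572 + 1015) = 3243401*(-2847557) = -9235769221357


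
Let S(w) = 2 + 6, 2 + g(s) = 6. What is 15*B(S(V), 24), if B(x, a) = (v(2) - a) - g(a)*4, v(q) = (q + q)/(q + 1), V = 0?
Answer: -580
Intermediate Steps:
v(q) = 2*q/(1 + q) (v(q) = (2*q)/(1 + q) = 2*q/(1 + q))
g(s) = 4 (g(s) = -2 + 6 = 4)
S(w) = 8
B(x, a) = -44/3 - a (B(x, a) = (2*2/(1 + 2) - a) - 4*4 = (2*2/3 - a) - 1*16 = (2*2*(1/3) - a) - 16 = (4/3 - a) - 16 = -44/3 - a)
15*B(S(V), 24) = 15*(-44/3 - 1*24) = 15*(-44/3 - 24) = 15*(-116/3) = -580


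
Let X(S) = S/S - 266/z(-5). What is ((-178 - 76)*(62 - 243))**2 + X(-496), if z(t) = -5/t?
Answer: 2113608411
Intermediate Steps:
X(S) = -265 (X(S) = S/S - 266/((-5/(-5))) = 1 - 266/((-5*(-1/5))) = 1 - 266/1 = 1 - 266*1 = 1 - 266 = -265)
((-178 - 76)*(62 - 243))**2 + X(-496) = ((-178 - 76)*(62 - 243))**2 - 265 = (-254*(-181))**2 - 265 = 45974**2 - 265 = 2113608676 - 265 = 2113608411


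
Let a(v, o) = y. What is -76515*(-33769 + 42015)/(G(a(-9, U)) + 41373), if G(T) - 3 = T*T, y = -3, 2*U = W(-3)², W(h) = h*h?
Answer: -1356866/89 ≈ -15246.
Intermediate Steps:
W(h) = h²
U = 81/2 (U = ((-3)²)²/2 = (½)*9² = (½)*81 = 81/2 ≈ 40.500)
a(v, o) = -3
G(T) = 3 + T² (G(T) = 3 + T*T = 3 + T²)
-76515*(-33769 + 42015)/(G(a(-9, U)) + 41373) = -76515*(-33769 + 42015)/((3 + (-3)²) + 41373) = -76515*8246/((3 + 9) + 41373) = -76515*8246/(12 + 41373) = -76515/(41385*(1/8246)) = -76515/1335/266 = -76515*266/1335 = -1356866/89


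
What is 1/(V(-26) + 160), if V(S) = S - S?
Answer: 1/160 ≈ 0.0062500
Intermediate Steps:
V(S) = 0
1/(V(-26) + 160) = 1/(0 + 160) = 1/160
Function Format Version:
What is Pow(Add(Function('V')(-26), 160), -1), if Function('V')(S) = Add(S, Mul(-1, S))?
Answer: Rational(1, 160) ≈ 0.0062500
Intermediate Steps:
Function('V')(S) = 0
Pow(Add(Function('V')(-26), 160), -1) = Pow(Add(0, 160), -1) = Pow(160, -1) = Rational(1, 160)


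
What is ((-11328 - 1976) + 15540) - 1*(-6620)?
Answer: 8856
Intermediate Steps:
((-11328 - 1976) + 15540) - 1*(-6620) = (-13304 + 15540) + 6620 = 2236 + 6620 = 8856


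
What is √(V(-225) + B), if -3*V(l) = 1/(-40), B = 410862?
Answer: √1479103230/60 ≈ 640.99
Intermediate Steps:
V(l) = 1/120 (V(l) = -⅓/(-40) = -⅓*(-1/40) = 1/120)
√(V(-225) + B) = √(1/120 + 410862) = √(49303441/120) = √1479103230/60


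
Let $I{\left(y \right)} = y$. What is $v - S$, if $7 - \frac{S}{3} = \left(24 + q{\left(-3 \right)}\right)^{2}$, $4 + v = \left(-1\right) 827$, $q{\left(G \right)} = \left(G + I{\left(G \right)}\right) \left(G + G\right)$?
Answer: $9948$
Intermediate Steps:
$q{\left(G \right)} = 4 G^{2}$ ($q{\left(G \right)} = \left(G + G\right) \left(G + G\right) = 2 G 2 G = 4 G^{2}$)
$v = -831$ ($v = -4 - 827 = -831$)
$S = -10779$ ($S = 21 - 3 \left(24 + 4 \left(-3\right)^{2}\right)^{2} = 21 - 3 \left(24 + 4 \cdot 9\right)^{2} = 21 - 3 \left(24 + 36\right)^{2} = 21 - 3 \cdot 60^{2} = 21 - 10800 = -10779$)
$v - S = -831 - -10779 = -831 + 10779 = 9948$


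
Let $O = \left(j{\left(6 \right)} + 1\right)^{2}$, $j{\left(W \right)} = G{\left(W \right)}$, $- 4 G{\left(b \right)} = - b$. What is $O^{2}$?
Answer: $\frac{625}{16} \approx 39.063$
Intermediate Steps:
$G{\left(b \right)} = \frac{b}{4}$ ($G{\left(b \right)} = - \frac{\left(-1\right) b}{4} = \frac{b}{4}$)
$j{\left(W \right)} = \frac{W}{4}$
$O = \frac{25}{4}$ ($O = \left(\frac{1}{4} \cdot 6 + 1\right)^{2} = \left(\frac{3}{2} + 1\right)^{2} = \left(\frac{5}{2}\right)^{2} = \frac{25}{4} \approx 6.25$)
$O^{2} = \left(\frac{25}{4}\right)^{2} = \frac{625}{16}$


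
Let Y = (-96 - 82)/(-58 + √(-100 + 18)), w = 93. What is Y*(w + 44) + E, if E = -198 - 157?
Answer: 95529/1723 + 12193*I*√82/1723 ≈ 55.443 + 64.081*I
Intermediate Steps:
Y = -178/(-58 + I*√82) (Y = -178/(-58 + √(-82)) = -178/(-58 + I*√82) ≈ 2.9959 + 0.46775*I)
E = -355
Y*(w + 44) + E = (5162/1723 + 89*I*√82/1723)*(93 + 44) - 355 = (5162/1723 + 89*I*√82/1723)*137 - 355 = (707194/1723 + 12193*I*√82/1723) - 355 = 95529/1723 + 12193*I*√82/1723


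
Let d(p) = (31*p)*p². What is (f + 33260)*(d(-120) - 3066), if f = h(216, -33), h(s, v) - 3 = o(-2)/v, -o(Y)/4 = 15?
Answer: -19602349473258/11 ≈ -1.7820e+12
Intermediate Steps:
o(Y) = -60 (o(Y) = -4*15 = -60)
h(s, v) = 3 - 60/v
f = 53/11 (f = 3 - 60/(-33) = 3 - 60*(-1/33) = 3 + 20/11 = 53/11 ≈ 4.8182)
d(p) = 31*p³
(f + 33260)*(d(-120) - 3066) = (53/11 + 33260)*(31*(-120)³ - 3066) = 365913*(31*(-1728000) - 3066)/11 = 365913*(-53568000 - 3066)/11 = (365913/11)*(-53571066) = -19602349473258/11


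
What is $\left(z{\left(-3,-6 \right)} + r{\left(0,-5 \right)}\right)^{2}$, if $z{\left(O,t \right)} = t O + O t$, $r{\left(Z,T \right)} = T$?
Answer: $961$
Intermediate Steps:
$z{\left(O,t \right)} = 2 O t$ ($z{\left(O,t \right)} = O t + O t = 2 O t$)
$\left(z{\left(-3,-6 \right)} + r{\left(0,-5 \right)}\right)^{2} = \left(2 \left(-3\right) \left(-6\right) - 5\right)^{2} = \left(36 - 5\right)^{2} = 31^{2} = 961$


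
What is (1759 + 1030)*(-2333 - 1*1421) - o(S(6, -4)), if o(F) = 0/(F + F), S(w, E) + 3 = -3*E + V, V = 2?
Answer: -10469906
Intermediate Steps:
S(w, E) = -1 - 3*E (S(w, E) = -3 + (-3*E + 2) = -3 + (2 - 3*E) = -1 - 3*E)
o(F) = 0 (o(F) = 0/(2*F) = (1/(2*F))*0 = 0)
(1759 + 1030)*(-2333 - 1*1421) - o(S(6, -4)) = (1759 + 1030)*(-2333 - 1*1421) - 1*0 = 2789*(-2333 - 1421) + 0 = 2789*(-3754) + 0 = -10469906 + 0 = -10469906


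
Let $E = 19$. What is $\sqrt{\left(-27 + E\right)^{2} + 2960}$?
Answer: $12 \sqrt{21} \approx 54.991$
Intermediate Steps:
$\sqrt{\left(-27 + E\right)^{2} + 2960} = \sqrt{\left(-27 + 19\right)^{2} + 2960} = \sqrt{\left(-8\right)^{2} + 2960} = \sqrt{64 + 2960} = \sqrt{3024} = 12 \sqrt{21}$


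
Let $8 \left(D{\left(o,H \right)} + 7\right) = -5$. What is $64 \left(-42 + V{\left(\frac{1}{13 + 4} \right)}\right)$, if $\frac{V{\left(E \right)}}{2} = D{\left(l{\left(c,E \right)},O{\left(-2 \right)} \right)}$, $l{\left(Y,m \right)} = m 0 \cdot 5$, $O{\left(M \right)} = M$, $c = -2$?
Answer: $-3664$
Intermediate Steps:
$l{\left(Y,m \right)} = 0$ ($l{\left(Y,m \right)} = 0 \cdot 5 = 0$)
$D{\left(o,H \right)} = - \frac{61}{8}$ ($D{\left(o,H \right)} = -7 + \frac{1}{8} \left(-5\right) = -7 - \frac{5}{8} = - \frac{61}{8}$)
$V{\left(E \right)} = - \frac{61}{4}$ ($V{\left(E \right)} = 2 \left(- \frac{61}{8}\right) = - \frac{61}{4}$)
$64 \left(-42 + V{\left(\frac{1}{13 + 4} \right)}\right) = 64 \left(-42 - \frac{61}{4}\right) = 64 \left(- \frac{229}{4}\right) = -3664$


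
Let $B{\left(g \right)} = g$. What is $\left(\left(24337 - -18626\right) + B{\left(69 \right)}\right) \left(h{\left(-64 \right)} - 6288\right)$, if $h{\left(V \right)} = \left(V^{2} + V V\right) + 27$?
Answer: $83094792$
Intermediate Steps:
$h{\left(V \right)} = 27 + 2 V^{2}$ ($h{\left(V \right)} = \left(V^{2} + V^{2}\right) + 27 = 2 V^{2} + 27 = 27 + 2 V^{2}$)
$\left(\left(24337 - -18626\right) + B{\left(69 \right)}\right) \left(h{\left(-64 \right)} - 6288\right) = \left(\left(24337 - -18626\right) + 69\right) \left(\left(27 + 2 \left(-64\right)^{2}\right) - 6288\right) = \left(\left(24337 + 18626\right) + 69\right) \left(\left(27 + 2 \cdot 4096\right) - 6288\right) = \left(42963 + 69\right) \left(\left(27 + 8192\right) - 6288\right) = 43032 \left(8219 - 6288\right) = 43032 \cdot 1931 = 83094792$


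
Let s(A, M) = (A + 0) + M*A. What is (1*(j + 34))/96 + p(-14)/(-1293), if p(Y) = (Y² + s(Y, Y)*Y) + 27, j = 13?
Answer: 94657/41376 ≈ 2.2877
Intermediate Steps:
s(A, M) = A + A*M
p(Y) = 27 + Y² + Y²*(1 + Y) (p(Y) = (Y² + (Y*(1 + Y))*Y) + 27 = (Y² + Y²*(1 + Y)) + 27 = 27 + Y² + Y²*(1 + Y))
(1*(j + 34))/96 + p(-14)/(-1293) = (1*(13 + 34))/96 + (27 + (-14)³ + 2*(-14)²)/(-1293) = (1*47)*(1/96) + (27 - 2744 + 2*196)*(-1/1293) = 47*(1/96) + (27 - 2744 + 392)*(-1/1293) = 47/96 - 2325*(-1/1293) = 47/96 + 775/431 = 94657/41376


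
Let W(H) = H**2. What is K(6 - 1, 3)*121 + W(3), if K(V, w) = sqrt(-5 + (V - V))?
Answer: 9 + 121*I*sqrt(5) ≈ 9.0 + 270.56*I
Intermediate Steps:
K(V, w) = I*sqrt(5) (K(V, w) = sqrt(-5 + 0) = sqrt(-5) = I*sqrt(5))
K(6 - 1, 3)*121 + W(3) = (I*sqrt(5))*121 + 3**2 = 121*I*sqrt(5) + 9 = 9 + 121*I*sqrt(5)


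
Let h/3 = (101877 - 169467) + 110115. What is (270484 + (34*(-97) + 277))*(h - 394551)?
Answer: -71406201888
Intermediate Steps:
h = 127575 (h = 3*((101877 - 169467) + 110115) = 3*(-67590 + 110115) = 3*42525 = 127575)
(270484 + (34*(-97) + 277))*(h - 394551) = (270484 + (34*(-97) + 277))*(127575 - 394551) = (270484 + (-3298 + 277))*(-266976) = (270484 - 3021)*(-266976) = 267463*(-266976) = -71406201888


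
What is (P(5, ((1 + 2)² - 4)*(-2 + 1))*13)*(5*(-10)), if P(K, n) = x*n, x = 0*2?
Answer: 0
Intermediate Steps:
x = 0
P(K, n) = 0 (P(K, n) = 0*n = 0)
(P(5, ((1 + 2)² - 4)*(-2 + 1))*13)*(5*(-10)) = (0*13)*(5*(-10)) = 0*(-50) = 0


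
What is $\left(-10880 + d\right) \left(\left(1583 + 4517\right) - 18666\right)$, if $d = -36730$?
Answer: $598267260$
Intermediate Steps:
$\left(-10880 + d\right) \left(\left(1583 + 4517\right) - 18666\right) = \left(-10880 - 36730\right) \left(\left(1583 + 4517\right) - 18666\right) = - 47610 \left(6100 - 18666\right) = \left(-47610\right) \left(-12566\right) = 598267260$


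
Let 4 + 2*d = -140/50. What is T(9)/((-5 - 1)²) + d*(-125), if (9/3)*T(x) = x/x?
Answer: 45901/108 ≈ 425.01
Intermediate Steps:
d = -17/5 (d = -2 + (-140/50)/2 = -2 + (-140*1/50)/2 = -2 + (½)*(-14/5) = -2 - 7/5 = -17/5 ≈ -3.4000)
T(x) = ⅓ (T(x) = (x/x)/3 = (⅓)*1 = ⅓)
T(9)/((-5 - 1)²) + d*(-125) = 1/(3*((-5 - 1)²)) - 17/5*(-125) = 1/(3*((-6)²)) + 425 = (⅓)/36 + 425 = (⅓)*(1/36) + 425 = 1/108 + 425 = 45901/108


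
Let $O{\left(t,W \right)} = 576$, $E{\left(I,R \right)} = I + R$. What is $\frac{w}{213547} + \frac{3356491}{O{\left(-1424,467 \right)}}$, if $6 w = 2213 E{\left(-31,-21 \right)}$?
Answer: $\frac{716757536281}{123003072} \approx 5827.1$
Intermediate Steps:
$w = - \frac{57538}{3}$ ($w = \frac{2213 \left(-31 - 21\right)}{6} = \frac{2213 \left(-52\right)}{6} = \frac{1}{6} \left(-115076\right) = - \frac{57538}{3} \approx -19179.0$)
$\frac{w}{213547} + \frac{3356491}{O{\left(-1424,467 \right)}} = - \frac{57538}{3 \cdot 213547} + \frac{3356491}{576} = \left(- \frac{57538}{3}\right) \frac{1}{213547} + 3356491 \cdot \frac{1}{576} = - \frac{57538}{640641} + \frac{3356491}{576} = \frac{716757536281}{123003072}$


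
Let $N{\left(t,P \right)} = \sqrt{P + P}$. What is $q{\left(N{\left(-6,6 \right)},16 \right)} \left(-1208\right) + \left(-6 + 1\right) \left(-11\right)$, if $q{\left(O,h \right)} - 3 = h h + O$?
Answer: $-312817 - 2416 \sqrt{3} \approx -3.17 \cdot 10^{5}$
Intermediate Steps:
$N{\left(t,P \right)} = \sqrt{2} \sqrt{P}$ ($N{\left(t,P \right)} = \sqrt{2 P} = \sqrt{2} \sqrt{P}$)
$q{\left(O,h \right)} = 3 + O + h^{2}$ ($q{\left(O,h \right)} = 3 + \left(h h + O\right) = 3 + \left(h^{2} + O\right) = 3 + \left(O + h^{2}\right) = 3 + O + h^{2}$)
$q{\left(N{\left(-6,6 \right)},16 \right)} \left(-1208\right) + \left(-6 + 1\right) \left(-11\right) = \left(3 + \sqrt{2} \sqrt{6} + 16^{2}\right) \left(-1208\right) + \left(-6 + 1\right) \left(-11\right) = \left(3 + 2 \sqrt{3} + 256\right) \left(-1208\right) - -55 = \left(259 + 2 \sqrt{3}\right) \left(-1208\right) + 55 = \left(-312872 - 2416 \sqrt{3}\right) + 55 = -312817 - 2416 \sqrt{3}$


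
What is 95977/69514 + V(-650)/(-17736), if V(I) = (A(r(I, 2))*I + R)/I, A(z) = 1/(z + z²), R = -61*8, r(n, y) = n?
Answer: 119678555530953/86683165540400 ≈ 1.3806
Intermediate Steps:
R = -488
V(I) = (-488 + 1/(1 + I))/I (V(I) = ((1/(I*(1 + I)))*I - 488)/I = (1/(1 + I) - 488)/I = (-488 + 1/(1 + I))/I)
95977/69514 + V(-650)/(-17736) = 95977/69514 + ((-487 - 488*(-650))/((-650)*(1 - 650)))/(-17736) = 95977*(1/69514) - 1/650*(-487 + 317200)/(-649)*(-1/17736) = 95977/69514 - 1/650*(-1/649)*316713*(-1/17736) = 95977/69514 + (316713/421850)*(-1/17736) = 95977/69514 - 105571/2493977200 = 119678555530953/86683165540400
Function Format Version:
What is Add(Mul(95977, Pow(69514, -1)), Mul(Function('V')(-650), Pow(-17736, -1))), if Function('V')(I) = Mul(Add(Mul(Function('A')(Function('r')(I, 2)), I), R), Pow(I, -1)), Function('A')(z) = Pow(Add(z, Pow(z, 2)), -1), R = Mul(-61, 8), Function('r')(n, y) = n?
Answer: Rational(119678555530953, 86683165540400) ≈ 1.3806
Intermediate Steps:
R = -488
Function('V')(I) = Mul(Pow(I, -1), Add(-488, Pow(Add(1, I), -1))) (Function('V')(I) = Mul(Add(Mul(Mul(Pow(I, -1), Pow(Add(1, I), -1)), I), -488), Pow(I, -1)) = Mul(Add(Pow(Add(1, I), -1), -488), Pow(I, -1)) = Mul(Add(-488, Pow(Add(1, I), -1)), Pow(I, -1)) = Mul(Pow(I, -1), Add(-488, Pow(Add(1, I), -1))))
Add(Mul(95977, Pow(69514, -1)), Mul(Function('V')(-650), Pow(-17736, -1))) = Add(Mul(95977, Pow(69514, -1)), Mul(Mul(Pow(-650, -1), Pow(Add(1, -650), -1), Add(-487, Mul(-488, -650))), Pow(-17736, -1))) = Add(Mul(95977, Rational(1, 69514)), Mul(Mul(Rational(-1, 650), Pow(-649, -1), Add(-487, 317200)), Rational(-1, 17736))) = Add(Rational(95977, 69514), Mul(Mul(Rational(-1, 650), Rational(-1, 649), 316713), Rational(-1, 17736))) = Add(Rational(95977, 69514), Mul(Rational(316713, 421850), Rational(-1, 17736))) = Add(Rational(95977, 69514), Rational(-105571, 2493977200)) = Rational(119678555530953, 86683165540400)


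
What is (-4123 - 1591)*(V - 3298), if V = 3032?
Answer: 1519924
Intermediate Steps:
(-4123 - 1591)*(V - 3298) = (-4123 - 1591)*(3032 - 3298) = -5714*(-266) = 1519924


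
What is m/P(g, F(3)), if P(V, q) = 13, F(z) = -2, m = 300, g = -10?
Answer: 300/13 ≈ 23.077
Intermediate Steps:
m/P(g, F(3)) = 300/13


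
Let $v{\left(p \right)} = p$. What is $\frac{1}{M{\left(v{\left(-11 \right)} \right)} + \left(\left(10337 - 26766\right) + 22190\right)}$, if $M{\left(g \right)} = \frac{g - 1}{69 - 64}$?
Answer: $\frac{5}{28793} \approx 0.00017365$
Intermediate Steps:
$M{\left(g \right)} = - \frac{1}{5} + \frac{g}{5}$ ($M{\left(g \right)} = \frac{-1 + g}{5} = \left(-1 + g\right) \frac{1}{5} = - \frac{1}{5} + \frac{g}{5}$)
$\frac{1}{M{\left(v{\left(-11 \right)} \right)} + \left(\left(10337 - 26766\right) + 22190\right)} = \frac{1}{\left(- \frac{1}{5} + \frac{1}{5} \left(-11\right)\right) + \left(\left(10337 - 26766\right) + 22190\right)} = \frac{1}{\left(- \frac{1}{5} - \frac{11}{5}\right) + \left(-16429 + 22190\right)} = \frac{1}{- \frac{12}{5} + 5761} = \frac{1}{\frac{28793}{5}} = \frac{5}{28793}$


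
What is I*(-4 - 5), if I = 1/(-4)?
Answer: 9/4 ≈ 2.2500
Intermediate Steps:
I = -1/4 ≈ -0.25000
I*(-4 - 5) = -(-4 - 5)/4 = -1/4*(-9) = 9/4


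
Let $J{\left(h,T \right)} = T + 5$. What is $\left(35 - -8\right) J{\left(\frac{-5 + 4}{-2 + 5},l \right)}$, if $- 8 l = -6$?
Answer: $\frac{989}{4} \approx 247.25$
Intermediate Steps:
$l = \frac{3}{4}$ ($l = \left(- \frac{1}{8}\right) \left(-6\right) = \frac{3}{4} \approx 0.75$)
$J{\left(h,T \right)} = 5 + T$
$\left(35 - -8\right) J{\left(\frac{-5 + 4}{-2 + 5},l \right)} = \left(35 - -8\right) \left(5 + \frac{3}{4}\right) = \left(35 + \left(-2 + 10\right)\right) \frac{23}{4} = \left(35 + 8\right) \frac{23}{4} = 43 \cdot \frac{23}{4} = \frac{989}{4}$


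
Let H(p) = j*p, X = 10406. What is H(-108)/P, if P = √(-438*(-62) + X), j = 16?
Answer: -864*√37562/18781 ≈ -8.9160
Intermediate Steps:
H(p) = 16*p
P = √37562 (P = √(-438*(-62) + 10406) = √(27156 + 10406) = √37562 ≈ 193.81)
H(-108)/P = (16*(-108))/(√37562) = -864*√37562/18781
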